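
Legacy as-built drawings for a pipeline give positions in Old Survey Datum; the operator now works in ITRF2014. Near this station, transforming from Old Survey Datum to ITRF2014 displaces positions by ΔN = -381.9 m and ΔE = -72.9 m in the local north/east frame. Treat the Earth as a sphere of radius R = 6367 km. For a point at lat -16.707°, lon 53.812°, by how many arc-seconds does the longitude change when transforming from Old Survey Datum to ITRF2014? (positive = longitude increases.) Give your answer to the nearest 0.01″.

Δλ = -2.47″

At latitude -16.707°, cos φ = 0.957787.
One radian of longitude at latitude φ spans R cos φ, so Δλ = ΔE / (R cos φ) = -72.9 / (6367000 × 0.957787) = -1.1954e-05 rad = -2.466″.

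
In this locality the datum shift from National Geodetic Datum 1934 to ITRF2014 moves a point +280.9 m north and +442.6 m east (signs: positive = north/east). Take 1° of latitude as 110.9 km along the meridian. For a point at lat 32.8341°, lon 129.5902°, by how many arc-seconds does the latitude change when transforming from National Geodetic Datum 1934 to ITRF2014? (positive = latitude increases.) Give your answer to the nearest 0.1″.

Δφ = 9.1″

1° of latitude = 110.9 km, so Δφ = 280.9 / 110900 = 0.0025329° = 9.118″.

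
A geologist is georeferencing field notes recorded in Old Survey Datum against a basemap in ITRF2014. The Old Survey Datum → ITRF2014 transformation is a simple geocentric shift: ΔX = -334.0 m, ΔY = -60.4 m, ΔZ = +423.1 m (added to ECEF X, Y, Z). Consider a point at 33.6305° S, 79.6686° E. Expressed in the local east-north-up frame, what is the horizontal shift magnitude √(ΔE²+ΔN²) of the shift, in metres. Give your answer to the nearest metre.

At φ = -33.6305°, λ = 79.6686°: sin φ = -0.553835, cos φ = 0.832627, sin λ = 0.983787, cos λ = 0.179341.
ΔE = −sin λ·ΔX + cos λ·ΔY = −(0.983787)·(-334.0) + (0.179341)·(-60.4) = 317.75 m.
ΔN = −sin φ cos λ·ΔX − sin φ sin λ·ΔY + cos φ·ΔZ = −(-0.553835)(0.179341)(-334.0) − (-0.553835)(0.983787)(-60.4) + (0.832627)(423.1) = 286.20 m.
Horizontal magnitude = √(ΔE² + ΔN²) = √(317.75² + 286.20²) = 427.64 m.

428 m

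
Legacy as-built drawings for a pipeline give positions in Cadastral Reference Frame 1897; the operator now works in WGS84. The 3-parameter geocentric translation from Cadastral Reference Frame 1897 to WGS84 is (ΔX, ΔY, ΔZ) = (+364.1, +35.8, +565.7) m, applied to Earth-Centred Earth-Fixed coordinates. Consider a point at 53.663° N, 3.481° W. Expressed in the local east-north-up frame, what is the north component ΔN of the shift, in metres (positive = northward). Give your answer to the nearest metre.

At φ = 53.663°, λ = -3.481°: sin φ = 0.805546, cos φ = 0.592534, sin λ = -0.060718, cos λ = 0.998155.
ΔN = −sin φ cos λ·ΔX − sin φ sin λ·ΔY + cos φ·ΔZ = −(0.805546)(0.998155)(364.1) − (0.805546)(-0.060718)(35.8) + (0.592534)(565.7) = 44.19 m.

ΔN = 44 m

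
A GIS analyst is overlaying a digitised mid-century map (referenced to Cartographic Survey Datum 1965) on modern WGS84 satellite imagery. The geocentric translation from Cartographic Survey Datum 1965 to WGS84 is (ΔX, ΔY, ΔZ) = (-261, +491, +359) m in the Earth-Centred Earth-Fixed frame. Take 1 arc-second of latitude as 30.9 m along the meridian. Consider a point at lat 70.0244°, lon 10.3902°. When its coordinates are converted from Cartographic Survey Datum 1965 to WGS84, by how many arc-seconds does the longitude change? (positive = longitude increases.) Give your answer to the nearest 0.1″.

sin φ = 0.939838, cos φ = 0.341620, sin λ = 0.180351, cos λ = 0.983602.
East component: ΔE = −sin λ·ΔX + cos λ·ΔY = −(0.180351)(-261) + (0.983602)(491) = 530.02 m.
1° of latitude spans 3600 × 30.90 = 111240 m; at latitude φ, 1° of longitude spans that × cos φ = 38001.8 m, so Δλ = 530.02 / 38001.8 × 3600 = 50.210″.

Δλ = 50.2″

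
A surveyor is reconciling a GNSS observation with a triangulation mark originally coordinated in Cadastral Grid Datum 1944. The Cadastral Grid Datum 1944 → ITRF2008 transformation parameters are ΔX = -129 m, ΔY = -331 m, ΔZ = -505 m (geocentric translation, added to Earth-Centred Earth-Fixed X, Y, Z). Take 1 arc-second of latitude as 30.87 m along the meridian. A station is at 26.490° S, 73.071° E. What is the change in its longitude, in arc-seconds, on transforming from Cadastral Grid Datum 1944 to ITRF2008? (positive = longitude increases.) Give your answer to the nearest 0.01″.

Δλ = 0.98″

sin φ = -0.446042, cos φ = 0.895012, sin λ = 0.956666, cos λ = 0.291186.
East component: ΔE = −sin λ·ΔX + cos λ·ΔY = −(0.956666)(-129) + (0.291186)(-331) = 27.03 m.
1° of latitude spans 3600 × 30.87 = 111132 m; at latitude φ, 1° of longitude spans that × cos φ = 99464.5 m, so Δλ = 27.03 / 99464.5 × 3600 = 0.978″.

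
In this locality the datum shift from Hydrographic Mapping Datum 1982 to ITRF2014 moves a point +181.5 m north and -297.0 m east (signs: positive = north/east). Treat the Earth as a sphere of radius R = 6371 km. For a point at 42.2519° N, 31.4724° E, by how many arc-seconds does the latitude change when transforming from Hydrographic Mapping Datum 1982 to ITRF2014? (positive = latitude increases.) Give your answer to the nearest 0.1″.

Δφ = 5.9″

On a sphere of radius R, 1 rad of latitude = R, so Δφ = ΔN / R = 181.5 / 6371000 = 2.8488e-05 rad = 5.876″.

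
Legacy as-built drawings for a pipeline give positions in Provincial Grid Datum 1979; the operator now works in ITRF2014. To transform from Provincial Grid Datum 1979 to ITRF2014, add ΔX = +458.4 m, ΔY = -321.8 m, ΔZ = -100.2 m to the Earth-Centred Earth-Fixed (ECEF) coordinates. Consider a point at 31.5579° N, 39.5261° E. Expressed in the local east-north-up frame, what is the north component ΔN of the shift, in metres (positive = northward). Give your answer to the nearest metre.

At φ = 31.5579°, λ = 39.5261°: sin φ = 0.523360, cos φ = 0.852112, sin λ = 0.636430, cos λ = 0.771335.
ΔN = −sin φ cos λ·ΔX − sin φ sin λ·ΔY + cos φ·ΔZ = −(0.523360)(0.771335)(458.4) − (0.523360)(0.636430)(-321.8) + (0.852112)(-100.2) = -163.25 m.

ΔN = -163 m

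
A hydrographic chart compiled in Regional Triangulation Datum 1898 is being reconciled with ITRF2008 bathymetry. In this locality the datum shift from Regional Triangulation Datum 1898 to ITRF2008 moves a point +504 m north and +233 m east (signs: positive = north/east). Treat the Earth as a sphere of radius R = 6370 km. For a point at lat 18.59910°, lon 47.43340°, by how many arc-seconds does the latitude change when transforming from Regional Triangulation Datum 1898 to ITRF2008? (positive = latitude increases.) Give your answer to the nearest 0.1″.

On a sphere of radius R, 1 rad of latitude = R, so Δφ = ΔN / R = 504.0 / 6370000 = 7.9121e-05 rad = 16.320″.

Δφ = 16.3″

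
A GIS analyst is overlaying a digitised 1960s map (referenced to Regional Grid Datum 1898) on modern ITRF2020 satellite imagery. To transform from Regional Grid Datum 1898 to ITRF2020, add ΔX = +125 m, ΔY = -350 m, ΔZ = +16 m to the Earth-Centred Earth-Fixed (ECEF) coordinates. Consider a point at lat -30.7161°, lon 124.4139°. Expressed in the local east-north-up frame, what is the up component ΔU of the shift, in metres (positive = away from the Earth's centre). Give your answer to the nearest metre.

The local up (radial) axis is (cos φ cos λ, cos φ sin λ, sin φ), giving ΔU = -60.735 − 248.234 − 8.173 = -317.14 m.

ΔU = -317 m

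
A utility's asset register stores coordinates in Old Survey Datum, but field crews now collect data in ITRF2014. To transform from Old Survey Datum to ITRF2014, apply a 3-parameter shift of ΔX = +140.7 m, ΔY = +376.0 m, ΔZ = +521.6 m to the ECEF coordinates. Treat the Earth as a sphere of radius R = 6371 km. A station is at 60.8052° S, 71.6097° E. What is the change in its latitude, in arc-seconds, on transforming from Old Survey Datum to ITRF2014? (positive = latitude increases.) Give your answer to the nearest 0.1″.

Δφ = 19.6″

sin φ = -0.872966, cos φ = 0.487780, sin λ = 0.948929, cos λ = 0.315488.
North component: ΔN = −sin φ cos λ·ΔX − sin φ sin λ·ΔY + cos φ·ΔZ = −(-0.872966)(0.315488)(140.7) − (-0.872966)(0.948929)(376.0) + (0.487780)(521.6) = 604.65 m.
1° of latitude spans πR/180 = 111195 m, so Δφ = 604.65 / 111195 × 3600 = 19.576″.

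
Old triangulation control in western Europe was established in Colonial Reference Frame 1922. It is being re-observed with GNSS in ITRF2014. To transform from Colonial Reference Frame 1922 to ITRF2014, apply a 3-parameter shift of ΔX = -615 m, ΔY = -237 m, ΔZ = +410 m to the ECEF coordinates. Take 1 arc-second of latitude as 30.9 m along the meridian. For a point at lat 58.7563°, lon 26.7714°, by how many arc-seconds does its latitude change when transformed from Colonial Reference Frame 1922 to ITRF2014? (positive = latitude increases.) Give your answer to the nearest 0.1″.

Δφ = 25.0″

sin φ = 0.854969, cos φ = 0.518679, sin λ = 0.450432, cos λ = 0.892811.
North component: ΔN = −sin φ cos λ·ΔX − sin φ sin λ·ΔY + cos φ·ΔZ = −(0.854969)(0.892811)(-615) − (0.854969)(0.450432)(-237) + (0.518679)(410) = 773.37 m.
1° of latitude spans 3600 × 30.90 = 111240 m, so Δφ = 773.37 / 111240 × 3600 = 25.028″.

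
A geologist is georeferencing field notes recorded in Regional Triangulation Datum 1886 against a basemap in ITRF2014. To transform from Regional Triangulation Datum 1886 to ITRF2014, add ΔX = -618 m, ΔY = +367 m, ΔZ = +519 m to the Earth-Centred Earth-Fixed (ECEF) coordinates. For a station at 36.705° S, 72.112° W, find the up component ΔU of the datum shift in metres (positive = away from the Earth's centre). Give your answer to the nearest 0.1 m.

At φ = -36.705°, λ = -72.112°: sin φ = -0.597695, cos φ = 0.801723, sin λ = -0.951659, cos λ = 0.307157.
ΔU = cos φ cos λ·ΔX + cos φ sin λ·ΔY + sin φ·ΔZ = (0.801723)(0.307157)(-618) + (0.801723)(-0.951659)(367) + (-0.597695)(519) = -742.40 m.

ΔU = -742.4 m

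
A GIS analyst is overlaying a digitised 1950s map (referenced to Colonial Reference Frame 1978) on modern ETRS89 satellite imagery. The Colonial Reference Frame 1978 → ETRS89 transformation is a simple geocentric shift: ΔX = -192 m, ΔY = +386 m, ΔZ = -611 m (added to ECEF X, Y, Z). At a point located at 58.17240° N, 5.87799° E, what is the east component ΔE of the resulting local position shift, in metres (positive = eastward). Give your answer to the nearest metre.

The local east axis at (φ, λ) is (−sin λ, cos λ, 0), so ΔE = −sin(5.87799°)·(-192) + cos(5.87799°)·386 = 403.63 m.

ΔE = 404 m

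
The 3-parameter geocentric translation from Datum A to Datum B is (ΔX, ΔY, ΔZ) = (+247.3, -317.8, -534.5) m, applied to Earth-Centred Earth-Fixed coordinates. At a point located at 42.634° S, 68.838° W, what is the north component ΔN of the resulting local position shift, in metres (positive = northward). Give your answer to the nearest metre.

The local north axis is (−sin φ cos λ, −sin φ sin λ, cos φ), giving ΔN = 60.468 + 200.734 − 393.229 = -132.03 m.

ΔN = -132 m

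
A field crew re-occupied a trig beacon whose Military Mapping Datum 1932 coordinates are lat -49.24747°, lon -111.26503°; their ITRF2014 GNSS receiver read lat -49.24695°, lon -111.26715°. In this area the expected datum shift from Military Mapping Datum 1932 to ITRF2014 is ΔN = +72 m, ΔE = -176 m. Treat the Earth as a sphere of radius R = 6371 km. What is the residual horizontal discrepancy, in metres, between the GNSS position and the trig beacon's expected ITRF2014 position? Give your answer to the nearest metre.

Observed coordinate differences: Δφ = +0.00052°, Δλ = -0.00212°.
Converting to metres (1° lat = 111195 m, cos φ = 0.652793): observed ΔN = 57.8 m, observed ΔE = -153.9 m.
Subtracting the expected shift leaves a residual of 57.8 − (72) = -14.2 m north and -153.9 − (-176) = 22.1 m east.
Residual distance = √((-14.2)² + 22.1²) = 26.3 m.

26 m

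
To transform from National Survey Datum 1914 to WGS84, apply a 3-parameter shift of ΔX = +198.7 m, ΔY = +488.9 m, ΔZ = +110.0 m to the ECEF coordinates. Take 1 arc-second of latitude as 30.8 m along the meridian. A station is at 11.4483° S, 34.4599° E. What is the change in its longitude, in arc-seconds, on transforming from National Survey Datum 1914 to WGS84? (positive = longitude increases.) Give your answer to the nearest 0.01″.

sin φ = -0.198484, cos φ = 0.980104, sin λ = 0.565829, cos λ = 0.824522.
East component: ΔE = −sin λ·ΔX + cos λ·ΔY = −(0.565829)(198.7) + (0.824522)(488.9) = 290.68 m.
1° of latitude spans 3600 × 30.80 = 110880 m; at latitude φ, 1° of longitude spans that × cos φ = 108674.0 m, so Δλ = 290.68 / 108674.0 × 3600 = 9.629″.

Δλ = 9.63″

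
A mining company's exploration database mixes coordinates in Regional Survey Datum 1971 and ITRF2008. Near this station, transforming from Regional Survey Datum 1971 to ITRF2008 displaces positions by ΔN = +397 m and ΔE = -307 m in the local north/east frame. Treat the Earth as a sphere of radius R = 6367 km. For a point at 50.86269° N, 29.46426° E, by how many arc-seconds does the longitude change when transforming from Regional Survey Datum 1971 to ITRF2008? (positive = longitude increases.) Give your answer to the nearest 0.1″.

At latitude 50.86269°, cos φ = 0.631181.
One radian of longitude at latitude φ spans R cos φ, so Δλ = ΔE / (R cos φ) = -307.0 / (6367000 × 0.631181) = -7.6392e-05 rad = -15.757″.

Δλ = -15.8″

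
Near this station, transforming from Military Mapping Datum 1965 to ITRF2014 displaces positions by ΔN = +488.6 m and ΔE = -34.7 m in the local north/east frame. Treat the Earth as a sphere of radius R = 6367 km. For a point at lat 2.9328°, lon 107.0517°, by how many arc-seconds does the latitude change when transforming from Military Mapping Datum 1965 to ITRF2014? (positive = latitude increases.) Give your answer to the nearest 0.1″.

On a sphere of radius R, 1 rad of latitude = R, so Δφ = ΔN / R = 488.6 / 6367000 = 7.6739e-05 rad = 15.829″.

Δφ = 15.8″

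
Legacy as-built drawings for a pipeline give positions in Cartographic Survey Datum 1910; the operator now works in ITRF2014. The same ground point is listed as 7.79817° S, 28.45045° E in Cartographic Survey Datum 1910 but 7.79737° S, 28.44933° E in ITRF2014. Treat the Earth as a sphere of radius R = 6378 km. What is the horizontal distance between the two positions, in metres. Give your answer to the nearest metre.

Δφ = -7.79737° − -7.79817° = +0.00080°; Δλ = 28.44933° − 28.45045° = -0.00112°.
1° along a meridian = πR/180 = 111317 m.
ΔN = Δφ × 111317 = 89.1 m; ΔE = Δλ × 111317 × cos(-7.79817°) = -0.00112 × 111317 × 0.990752 = -123.5 m.
Distance = √(ΔE² + ΔN²) = √((-123.5)² + 89.1²) = 152.3 m.

152 m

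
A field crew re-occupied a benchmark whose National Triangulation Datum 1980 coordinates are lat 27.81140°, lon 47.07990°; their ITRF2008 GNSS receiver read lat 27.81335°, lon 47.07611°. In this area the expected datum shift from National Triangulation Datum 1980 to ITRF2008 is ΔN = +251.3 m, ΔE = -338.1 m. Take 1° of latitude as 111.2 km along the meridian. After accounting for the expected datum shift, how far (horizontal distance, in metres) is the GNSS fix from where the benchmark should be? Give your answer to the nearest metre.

49 m

Observed coordinate differences: Δφ = +0.00195°, Δλ = -0.00379°.
Converting to metres (1° lat = 111200 m, cos φ = 0.884488): observed ΔN = 216.8 m, observed ΔE = -372.8 m.
Subtracting the expected shift leaves a residual of 216.8 − (251.3) = -34.5 m north and -372.8 − (-338.1) = -34.7 m east.
Residual distance = √((-34.5)² + (-34.7)²) = 48.9 m.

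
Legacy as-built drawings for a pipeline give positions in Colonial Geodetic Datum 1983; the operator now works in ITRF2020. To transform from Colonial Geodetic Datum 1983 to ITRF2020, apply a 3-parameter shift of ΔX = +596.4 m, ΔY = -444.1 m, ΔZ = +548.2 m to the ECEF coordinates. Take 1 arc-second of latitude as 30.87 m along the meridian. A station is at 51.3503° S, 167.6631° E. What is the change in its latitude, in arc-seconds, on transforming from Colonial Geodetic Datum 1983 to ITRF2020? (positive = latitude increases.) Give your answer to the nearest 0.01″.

Δφ = -6.05″

sin φ = -0.780979, cos φ = 0.624557, sin λ = 0.213660, cos λ = -0.976908.
North component: ΔN = −sin φ cos λ·ΔX − sin φ sin λ·ΔY + cos φ·ΔZ = −(-0.780979)(-0.976908)(596.4) − (-0.780979)(0.213660)(-444.1) + (0.624557)(548.2) = -186.74 m.
1° of latitude spans 3600 × 30.87 = 111132 m, so Δφ = -186.74 / 111132 × 3600 = -6.049″.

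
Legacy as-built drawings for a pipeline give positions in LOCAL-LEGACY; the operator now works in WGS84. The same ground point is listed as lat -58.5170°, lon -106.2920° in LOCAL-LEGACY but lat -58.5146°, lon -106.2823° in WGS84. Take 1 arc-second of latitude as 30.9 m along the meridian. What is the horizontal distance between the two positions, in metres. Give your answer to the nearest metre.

Δφ = -58.5146° − -58.5170° = +0.0024°; Δλ = -106.2823° − -106.2920° = +0.0097°.
1° of latitude = 3600 × 30.90 = 111240 m.
ΔN = Δφ × 111240 = 267.0 m; ΔE = Δλ × 111240 × cos(-58.5170°) = +0.0097 × 111240 × 0.522246 = 563.5 m.
Distance = √(ΔE² + ΔN²) = √(563.5² + 267.0²) = 623.6 m.

624 m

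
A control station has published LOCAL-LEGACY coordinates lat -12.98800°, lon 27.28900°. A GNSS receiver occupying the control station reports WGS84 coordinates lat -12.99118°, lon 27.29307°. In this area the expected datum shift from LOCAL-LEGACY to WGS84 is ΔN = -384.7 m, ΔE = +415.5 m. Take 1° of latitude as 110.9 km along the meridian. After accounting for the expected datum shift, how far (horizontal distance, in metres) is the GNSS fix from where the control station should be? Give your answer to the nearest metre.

40 m

Observed coordinate differences: Δφ = -0.00318°, Δλ = +0.00407°.
Converting to metres (1° lat = 110900 m, cos φ = 0.974417): observed ΔN = -352.7 m, observed ΔE = 439.8 m.
Subtracting the expected shift leaves a residual of -352.7 − (-384.7) = 32.0 m north and 439.8 − (415.5) = 24.3 m east.
Residual distance = √(32.0² + 24.3²) = 40.2 m.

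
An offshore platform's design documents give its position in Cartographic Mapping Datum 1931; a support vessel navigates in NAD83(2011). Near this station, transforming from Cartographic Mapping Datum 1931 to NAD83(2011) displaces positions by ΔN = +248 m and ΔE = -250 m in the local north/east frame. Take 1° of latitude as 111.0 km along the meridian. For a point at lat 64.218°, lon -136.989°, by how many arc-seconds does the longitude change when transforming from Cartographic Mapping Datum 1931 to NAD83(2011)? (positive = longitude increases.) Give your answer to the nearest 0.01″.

Δλ = -18.64″

At latitude 64.218°, cos φ = 0.434948.
1° of longitude at this latitude = 111.0 × cos φ = 48.28 km, so Δλ = -250.0 / 48279.3 = -0.0051782° = -18.642″.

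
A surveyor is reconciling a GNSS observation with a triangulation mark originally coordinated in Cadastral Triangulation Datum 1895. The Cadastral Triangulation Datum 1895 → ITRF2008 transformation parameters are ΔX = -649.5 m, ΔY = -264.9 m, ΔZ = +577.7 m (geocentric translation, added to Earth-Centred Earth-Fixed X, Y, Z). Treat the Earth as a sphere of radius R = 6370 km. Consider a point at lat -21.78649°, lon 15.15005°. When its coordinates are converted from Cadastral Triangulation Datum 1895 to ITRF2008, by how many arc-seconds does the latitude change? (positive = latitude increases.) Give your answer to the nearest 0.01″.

sin φ = -0.371149, cos φ = 0.928573, sin λ = 0.261348, cos λ = 0.965245.
North component: ΔN = −sin φ cos λ·ΔX − sin φ sin λ·ΔY + cos φ·ΔZ = −(-0.371149)(0.965245)(-649.5) − (-0.371149)(0.261348)(-264.9) + (0.928573)(577.7) = 278.06 m.
1° of latitude spans πR/180 = 111177 m, so Δφ = 278.06 / 111177 × 3600 = 9.004″.

Δφ = 9.00″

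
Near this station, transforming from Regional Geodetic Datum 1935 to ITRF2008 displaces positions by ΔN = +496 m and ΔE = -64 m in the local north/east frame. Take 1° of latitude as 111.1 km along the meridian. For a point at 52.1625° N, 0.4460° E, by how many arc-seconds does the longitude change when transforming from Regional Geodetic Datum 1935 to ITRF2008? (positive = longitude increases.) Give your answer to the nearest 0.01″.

Δλ = -3.38″

At latitude 52.1625°, cos φ = 0.613424.
1° of longitude at this latitude = 111.1 × cos φ = 68.15 km, so Δλ = -64.0 / 68151.4 = -0.0009391° = -3.381″.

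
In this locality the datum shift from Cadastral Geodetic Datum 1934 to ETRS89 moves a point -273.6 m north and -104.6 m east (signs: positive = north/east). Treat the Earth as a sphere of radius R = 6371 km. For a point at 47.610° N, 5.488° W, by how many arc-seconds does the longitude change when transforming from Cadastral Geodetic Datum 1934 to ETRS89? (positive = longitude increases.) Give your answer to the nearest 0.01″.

Δλ = -5.02″

At latitude 47.610°, cos φ = 0.674173.
One radian of longitude at latitude φ spans R cos φ, so Δλ = ΔE / (R cos φ) = -104.6 / (6371000 × 0.674173) = -2.4353e-05 rad = -5.023″.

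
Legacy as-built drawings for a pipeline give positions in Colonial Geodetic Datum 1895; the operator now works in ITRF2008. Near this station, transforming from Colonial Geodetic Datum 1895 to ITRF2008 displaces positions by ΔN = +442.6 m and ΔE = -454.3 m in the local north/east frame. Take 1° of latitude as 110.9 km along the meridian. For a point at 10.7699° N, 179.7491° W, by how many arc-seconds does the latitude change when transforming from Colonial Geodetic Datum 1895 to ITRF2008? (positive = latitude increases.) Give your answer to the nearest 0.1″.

Δφ = 14.4″

1° of latitude = 110.9 km, so Δφ = 442.6 / 110900 = 0.0039910° = 14.368″.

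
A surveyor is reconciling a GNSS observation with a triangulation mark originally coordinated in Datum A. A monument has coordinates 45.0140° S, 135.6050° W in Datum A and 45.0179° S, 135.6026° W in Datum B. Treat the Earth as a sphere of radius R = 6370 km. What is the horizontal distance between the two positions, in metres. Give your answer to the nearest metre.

473 m

Δφ = -45.0179° − -45.0140° = -0.0039°; Δλ = -135.6026° − -135.6050° = +0.0024°.
1° along a meridian = πR/180 = 111177 m.
ΔN = Δφ × 111177 = -433.6 m; ΔE = Δλ × 111177 × cos(-45.0140°) = +0.0024 × 111177 × 0.706934 = 188.6 m.
Distance = √(ΔE² + ΔN²) = √(188.6² + (-433.6)²) = 472.8 m.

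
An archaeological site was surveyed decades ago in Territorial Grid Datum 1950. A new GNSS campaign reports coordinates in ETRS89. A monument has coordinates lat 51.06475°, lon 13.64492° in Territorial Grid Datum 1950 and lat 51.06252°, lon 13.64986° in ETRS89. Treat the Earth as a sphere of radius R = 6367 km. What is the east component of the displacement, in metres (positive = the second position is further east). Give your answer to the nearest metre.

Δφ = 51.06252° − 51.06475° = -0.00223°; Δλ = 13.64986° − 13.64492° = +0.00494°.
1° along a meridian = πR/180 = 111125 m.
ΔN = Δφ × 111125 = -247.8 m; ΔE = Δλ × 111125 × cos(51.06475°) = +0.00494 × 111125 × 0.628442 = 345.0 m.

ΔE = 345 m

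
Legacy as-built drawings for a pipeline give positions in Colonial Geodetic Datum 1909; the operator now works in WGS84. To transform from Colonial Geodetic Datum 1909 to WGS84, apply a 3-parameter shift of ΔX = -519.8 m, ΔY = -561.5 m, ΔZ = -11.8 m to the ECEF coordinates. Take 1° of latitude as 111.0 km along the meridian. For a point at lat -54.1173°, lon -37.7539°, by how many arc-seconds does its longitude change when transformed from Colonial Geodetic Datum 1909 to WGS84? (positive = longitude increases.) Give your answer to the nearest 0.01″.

sin φ = -0.810219, cos φ = 0.586128, sin λ = -0.612271, cos λ = 0.790648.
East component: ΔE = −sin λ·ΔX + cos λ·ΔY = −(-0.612271)(-519.8) + (0.790648)(-561.5) = -762.21 m.
1° of latitude spans 111000 m; at latitude φ, 1° of longitude spans that × cos φ = 65060.2 m, so Δλ = -762.21 / 65060.2 × 3600 = -42.176″.

Δλ = -42.18″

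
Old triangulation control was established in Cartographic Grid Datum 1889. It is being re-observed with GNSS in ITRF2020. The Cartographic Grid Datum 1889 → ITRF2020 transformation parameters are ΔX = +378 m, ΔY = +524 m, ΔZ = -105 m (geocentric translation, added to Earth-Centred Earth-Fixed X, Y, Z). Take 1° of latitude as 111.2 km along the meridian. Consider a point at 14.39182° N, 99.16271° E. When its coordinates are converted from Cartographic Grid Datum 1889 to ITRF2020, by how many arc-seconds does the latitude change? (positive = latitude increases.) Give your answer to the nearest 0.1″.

sin φ = 0.248552, cos φ = 0.968619, sin λ = 0.987240, cos λ = -0.159239.
North component: ΔN = −sin φ cos λ·ΔX − sin φ sin λ·ΔY + cos φ·ΔZ = −(0.248552)(-0.159239)(378) − (0.248552)(0.987240)(524) + (0.968619)(-105) = -215.32 m.
1° of latitude spans 111200 m, so Δφ = -215.32 / 111200 × 3600 = -6.971″.

Δφ = -7.0″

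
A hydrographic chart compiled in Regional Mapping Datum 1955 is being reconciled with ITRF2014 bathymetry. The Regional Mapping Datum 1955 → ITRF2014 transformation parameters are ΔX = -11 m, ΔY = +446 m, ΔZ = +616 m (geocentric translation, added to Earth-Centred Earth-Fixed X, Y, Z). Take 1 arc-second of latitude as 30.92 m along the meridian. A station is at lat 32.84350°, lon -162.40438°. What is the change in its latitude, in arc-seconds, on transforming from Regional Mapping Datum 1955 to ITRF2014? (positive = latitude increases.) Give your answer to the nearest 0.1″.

sin φ = 0.542346, cos φ = 0.840155, sin λ = -0.302297, cos λ = -0.953214.
North component: ΔN = −sin φ cos λ·ΔX − sin φ sin λ·ΔY + cos φ·ΔZ = −(0.542346)(-0.953214)(-11) − (0.542346)(-0.302297)(446) + (0.840155)(616) = 584.97 m.
1° of latitude spans 3600 × 30.92 = 111312 m, so Δφ = 584.97 / 111312 × 3600 = 18.919″.

Δφ = 18.9″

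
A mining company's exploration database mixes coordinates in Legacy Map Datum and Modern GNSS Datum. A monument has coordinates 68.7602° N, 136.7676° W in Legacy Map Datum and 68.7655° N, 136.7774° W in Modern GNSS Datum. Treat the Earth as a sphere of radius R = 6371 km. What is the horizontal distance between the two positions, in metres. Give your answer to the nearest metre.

Δφ = 68.7655° − 68.7602° = +0.0053°; Δλ = -136.7774° − -136.7676° = -0.0098°.
1° along a meridian = πR/180 = 111195 m.
ΔN = Δφ × 111195 = 589.3 m; ΔE = Δλ × 111195 × cos(68.7602°) = -0.0098 × 111195 × 0.362272 = -394.8 m.
Distance = √(ΔE² + ΔN²) = √((-394.8)² + 589.3²) = 709.3 m.

709 m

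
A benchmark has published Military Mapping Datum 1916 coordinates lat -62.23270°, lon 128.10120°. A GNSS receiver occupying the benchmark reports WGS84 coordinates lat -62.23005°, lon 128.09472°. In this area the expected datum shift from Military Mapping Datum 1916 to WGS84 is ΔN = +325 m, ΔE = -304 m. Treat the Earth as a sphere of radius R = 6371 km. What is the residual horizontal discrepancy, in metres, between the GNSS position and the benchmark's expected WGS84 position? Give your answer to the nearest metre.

44 m

Observed coordinate differences: Δφ = +0.00265°, Δλ = -0.00648°.
Converting to metres (1° lat = 111195 m, cos φ = 0.465882): observed ΔN = 294.7 m, observed ΔE = -335.7 m.
Subtracting the expected shift leaves a residual of 294.7 − (325) = -30.3 m north and -335.7 − (-304) = -31.7 m east.
Residual distance = √((-30.3)² + (-31.7)²) = 43.9 m.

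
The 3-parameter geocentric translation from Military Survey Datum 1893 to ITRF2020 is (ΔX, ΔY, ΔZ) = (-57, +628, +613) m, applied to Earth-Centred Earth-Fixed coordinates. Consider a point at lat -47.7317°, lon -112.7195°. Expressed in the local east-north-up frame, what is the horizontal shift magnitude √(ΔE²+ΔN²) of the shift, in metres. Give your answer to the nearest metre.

The local east axis at (φ, λ) is (−sin λ, cos λ, 0), so ΔE = −sin(-112.7195°)·(-57) + cos(-112.7195°)·628 = -295.12 m.
The local north axis is (−sin φ cos λ, −sin φ sin λ, cos φ), giving ΔN = 16.291 − 428.663 + 412.306 = -0.07 m.
Horizontal magnitude = √(ΔE² + ΔN²) = √((-295.12)² + (-0.07)²) = 295.12 m.

295 m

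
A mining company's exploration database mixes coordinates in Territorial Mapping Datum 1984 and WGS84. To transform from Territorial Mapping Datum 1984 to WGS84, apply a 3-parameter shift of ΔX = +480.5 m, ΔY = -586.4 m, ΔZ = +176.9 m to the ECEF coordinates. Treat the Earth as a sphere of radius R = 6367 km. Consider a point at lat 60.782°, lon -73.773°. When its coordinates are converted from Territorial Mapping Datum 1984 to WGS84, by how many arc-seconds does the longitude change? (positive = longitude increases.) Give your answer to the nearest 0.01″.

Δλ = 19.74″

sin φ = 0.872769, cos φ = 0.488134, sin λ = -0.960162, cos λ = 0.279444.
East component: ΔE = −sin λ·ΔX + cos λ·ΔY = −(-0.960162)(480.5) + (0.279444)(-586.4) = 297.49 m.
1° of latitude spans πR/180 = 111125 m; at latitude φ, 1° of longitude spans that × cos φ = 54243.9 m, so Δλ = 297.49 / 54243.9 × 3600 = 19.744″.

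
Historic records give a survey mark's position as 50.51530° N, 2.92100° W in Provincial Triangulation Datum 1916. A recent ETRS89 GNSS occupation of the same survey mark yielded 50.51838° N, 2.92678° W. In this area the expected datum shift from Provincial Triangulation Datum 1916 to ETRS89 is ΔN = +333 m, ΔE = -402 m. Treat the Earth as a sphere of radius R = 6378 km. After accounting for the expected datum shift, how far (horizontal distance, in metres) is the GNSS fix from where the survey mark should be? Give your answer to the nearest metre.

Observed coordinate differences: Δφ = +0.00308°, Δλ = -0.00578°.
Converting to metres (1° lat = 111317 m, cos φ = 0.635872): observed ΔN = 342.9 m, observed ΔE = -409.1 m.
Subtracting the expected shift leaves a residual of 342.9 − (333) = 9.9 m north and -409.1 − (-402) = -7.1 m east.
Residual distance = √(9.9² + (-7.1)²) = 12.2 m.

12 m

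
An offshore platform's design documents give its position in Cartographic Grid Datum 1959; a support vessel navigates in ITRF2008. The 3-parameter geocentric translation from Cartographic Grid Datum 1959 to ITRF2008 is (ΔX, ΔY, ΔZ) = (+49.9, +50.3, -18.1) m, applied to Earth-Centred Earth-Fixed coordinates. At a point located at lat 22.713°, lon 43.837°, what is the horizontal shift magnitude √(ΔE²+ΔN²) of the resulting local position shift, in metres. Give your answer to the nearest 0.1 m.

At φ = 22.713°, λ = 43.837°: sin φ = 0.386115, cos φ = 0.922451, sin λ = 0.692609, cos λ = 0.721313.
ΔE = −sin λ·ΔX + cos λ·ΔY = −(0.692609)·(49.9) + (0.721313)·(50.3) = 1.72 m.
ΔN = −sin φ cos λ·ΔX − sin φ sin λ·ΔY + cos φ·ΔZ = −(0.386115)(0.721313)(49.9) − (0.386115)(0.692609)(50.3) + (0.922451)(-18.1) = -44.05 m.
Horizontal magnitude = √(ΔE² + ΔN²) = √(1.72² + (-44.05)²) = 44.08 m.

44.1 m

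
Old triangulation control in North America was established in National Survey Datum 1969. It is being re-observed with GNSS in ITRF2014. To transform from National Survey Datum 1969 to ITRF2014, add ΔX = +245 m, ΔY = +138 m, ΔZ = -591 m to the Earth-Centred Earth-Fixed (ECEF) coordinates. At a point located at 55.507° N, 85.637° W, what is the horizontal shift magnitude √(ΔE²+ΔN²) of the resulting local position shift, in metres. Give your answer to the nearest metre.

The local east axis at (φ, λ) is (−sin λ, cos λ, 0), so ΔE = −sin(-85.637°)·245 + cos(-85.637°)·138 = 254.79 m.
The local north axis is (−sin φ cos λ, −sin φ sin λ, cos φ), giving ΔN = -15.362 + 113.409 − 334.687 = -236.64 m.
Horizontal magnitude = √(ΔE² + ΔN²) = √(254.79² + (-236.64)²) = 347.73 m.

348 m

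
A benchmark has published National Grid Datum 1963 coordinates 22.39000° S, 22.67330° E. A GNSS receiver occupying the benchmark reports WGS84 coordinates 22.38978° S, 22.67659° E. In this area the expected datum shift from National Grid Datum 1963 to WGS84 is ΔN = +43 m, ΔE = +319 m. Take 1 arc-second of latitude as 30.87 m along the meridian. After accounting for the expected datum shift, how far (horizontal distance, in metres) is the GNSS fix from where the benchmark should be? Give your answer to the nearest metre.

Observed coordinate differences: Δφ = +0.00022°, Δλ = +0.00329°.
Converting to metres (1° lat = 111132 m, cos φ = 0.924613): observed ΔN = 24.4 m, observed ΔE = 338.1 m.
Subtracting the expected shift leaves a residual of 24.4 − (43) = -18.6 m north and 338.1 − (319) = 19.1 m east.
Residual distance = √((-18.6)² + 19.1²) = 26.6 m.

27 m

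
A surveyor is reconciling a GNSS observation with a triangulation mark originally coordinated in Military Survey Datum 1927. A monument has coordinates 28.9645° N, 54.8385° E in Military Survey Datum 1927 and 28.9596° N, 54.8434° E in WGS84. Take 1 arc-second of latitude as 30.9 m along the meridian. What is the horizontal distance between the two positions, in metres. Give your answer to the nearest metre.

Δφ = 28.9596° − 28.9645° = -0.0049°; Δλ = 54.8434° − 54.8385° = +0.0049°.
1° of latitude = 3600 × 30.90 = 111240 m.
ΔN = Δφ × 111240 = -545.1 m; ΔE = Δλ × 111240 × cos(28.9645°) = +0.0049 × 111240 × 0.874920 = 476.9 m.
Distance = √(ΔE² + ΔN²) = √(476.9² + (-545.1)²) = 724.3 m.

724 m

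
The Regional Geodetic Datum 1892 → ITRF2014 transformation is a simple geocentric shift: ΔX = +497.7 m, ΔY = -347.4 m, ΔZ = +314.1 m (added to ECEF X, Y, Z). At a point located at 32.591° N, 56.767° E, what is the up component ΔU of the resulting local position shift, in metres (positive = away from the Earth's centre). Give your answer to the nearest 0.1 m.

ΔU = 154.2 m

At φ = 32.591°, λ = 56.767°: sin φ = 0.538638, cos φ = 0.842537, sin λ = 0.836449, cos λ = 0.548045.
ΔU = cos φ cos λ·ΔX + cos φ sin λ·ΔY + sin φ·ΔZ = (0.842537)(0.548045)(497.7) + (0.842537)(0.836449)(-347.4) + (0.538638)(314.1) = 154.17 m.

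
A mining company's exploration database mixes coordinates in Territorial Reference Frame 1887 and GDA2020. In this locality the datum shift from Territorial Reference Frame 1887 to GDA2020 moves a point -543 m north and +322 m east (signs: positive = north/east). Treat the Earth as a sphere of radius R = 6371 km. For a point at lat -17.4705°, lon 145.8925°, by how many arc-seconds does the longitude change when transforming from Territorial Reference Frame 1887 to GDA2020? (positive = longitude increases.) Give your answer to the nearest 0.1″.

Δλ = 10.9″

At latitude -17.4705°, cos φ = 0.953872.
One radian of longitude at latitude φ spans R cos φ, so Δλ = ΔE / (R cos φ) = 322.0 / (6371000 × 0.953872) = 5.2986e-05 rad = 10.929″.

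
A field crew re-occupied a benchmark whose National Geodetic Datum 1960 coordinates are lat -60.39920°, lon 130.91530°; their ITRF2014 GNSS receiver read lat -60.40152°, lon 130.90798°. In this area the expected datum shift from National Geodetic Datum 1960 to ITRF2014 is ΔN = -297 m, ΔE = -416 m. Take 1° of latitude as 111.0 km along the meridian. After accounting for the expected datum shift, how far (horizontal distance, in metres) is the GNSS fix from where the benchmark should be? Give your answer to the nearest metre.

42 m

Observed coordinate differences: Δφ = -0.00232°, Δλ = -0.00732°.
Converting to metres (1° lat = 111000 m, cos φ = 0.493954): observed ΔN = -257.5 m, observed ΔE = -401.3 m.
Subtracting the expected shift leaves a residual of -257.5 − (-297) = 39.5 m north and -401.3 − (-416) = 14.7 m east.
Residual distance = √(39.5² + 14.7²) = 42.1 m.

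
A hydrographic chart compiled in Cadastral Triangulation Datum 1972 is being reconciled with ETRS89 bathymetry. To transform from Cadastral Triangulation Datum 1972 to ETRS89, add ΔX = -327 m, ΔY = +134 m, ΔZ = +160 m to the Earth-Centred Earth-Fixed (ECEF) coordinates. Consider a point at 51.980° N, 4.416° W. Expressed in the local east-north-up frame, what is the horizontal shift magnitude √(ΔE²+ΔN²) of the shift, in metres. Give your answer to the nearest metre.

At φ = 51.980°, λ = -4.416°: sin φ = 0.787796, cos φ = 0.615937, sin λ = -0.076997, cos λ = 0.997031.
ΔE = −sin λ·ΔX + cos λ·ΔY = −(-0.076997)·(-327) + (0.997031)·(134) = 108.42 m.
ΔN = −sin φ cos λ·ΔX − sin φ sin λ·ΔY + cos φ·ΔZ = −(0.787796)(0.997031)(-327) − (0.787796)(-0.076997)(134) + (0.615937)(160) = 363.52 m.
Horizontal magnitude = √(ΔE² + ΔN²) = √(108.42² + 363.52²) = 379.35 m.

379 m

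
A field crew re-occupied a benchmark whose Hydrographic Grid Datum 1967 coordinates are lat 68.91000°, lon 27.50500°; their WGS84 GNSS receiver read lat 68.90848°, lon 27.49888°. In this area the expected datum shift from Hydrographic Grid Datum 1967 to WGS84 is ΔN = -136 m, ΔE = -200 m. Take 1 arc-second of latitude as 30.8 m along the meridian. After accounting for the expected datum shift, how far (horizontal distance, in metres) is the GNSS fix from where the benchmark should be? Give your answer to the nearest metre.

55 m

Observed coordinate differences: Δφ = -0.00152°, Δλ = -0.00612°.
Converting to metres (1° lat = 110880 m, cos φ = 0.359834): observed ΔN = -168.5 m, observed ΔE = -244.2 m.
Subtracting the expected shift leaves a residual of -168.5 − (-136) = -32.5 m north and -244.2 − (-200) = -44.2 m east.
Residual distance = √((-32.5)² + (-44.2)²) = 54.9 m.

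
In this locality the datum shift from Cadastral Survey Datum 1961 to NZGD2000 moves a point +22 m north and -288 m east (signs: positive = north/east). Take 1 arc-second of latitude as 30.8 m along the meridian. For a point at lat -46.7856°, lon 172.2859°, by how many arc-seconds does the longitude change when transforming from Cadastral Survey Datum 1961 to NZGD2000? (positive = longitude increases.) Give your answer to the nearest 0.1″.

Δλ = -13.7″

At latitude -46.7856°, cos φ = 0.684730.
1″ of longitude at this latitude = 30.80 × cos φ = 21.0897 m, so Δλ = -288.0 / 21.0897 = -13.656″.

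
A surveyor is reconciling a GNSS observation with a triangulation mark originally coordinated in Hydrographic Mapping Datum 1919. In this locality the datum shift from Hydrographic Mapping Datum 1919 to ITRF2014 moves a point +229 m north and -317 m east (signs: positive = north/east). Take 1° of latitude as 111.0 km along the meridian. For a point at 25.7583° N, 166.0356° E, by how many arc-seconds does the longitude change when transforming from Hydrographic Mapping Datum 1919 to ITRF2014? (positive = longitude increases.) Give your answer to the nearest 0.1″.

Δλ = -11.4″

At latitude 25.7583°, cos φ = 0.900635.
1° of longitude at this latitude = 111.0 × cos φ = 99.97 km, so Δλ = -317.0 / 99970.5 = -0.0031709° = -11.415″.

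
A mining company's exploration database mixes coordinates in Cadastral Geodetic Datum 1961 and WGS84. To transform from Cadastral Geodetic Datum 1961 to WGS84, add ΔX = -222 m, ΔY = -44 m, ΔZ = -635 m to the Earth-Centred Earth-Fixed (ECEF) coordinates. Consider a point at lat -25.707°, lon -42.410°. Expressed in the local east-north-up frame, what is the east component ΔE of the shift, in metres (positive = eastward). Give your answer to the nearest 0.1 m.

ΔE = -182.2 m

At φ = -25.707°, λ = -42.410°: sin φ = -0.433769, cos φ = 0.901024, sin λ = -0.674431, cos λ = 0.738338.
ΔE = −sin λ·ΔX + cos λ·ΔY = −(-0.674431)·(-222) + (0.738338)·(-44) = -182.21 m.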